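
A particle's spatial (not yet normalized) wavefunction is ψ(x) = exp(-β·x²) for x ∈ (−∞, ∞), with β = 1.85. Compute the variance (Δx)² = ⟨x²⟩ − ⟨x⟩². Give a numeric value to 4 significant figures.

0.1351

Compute ⟨x⟩ and ⟨x²⟩ separately, then (Δx)² = ⟨x²⟩ − ⟨x⟩².
Gaussian moments: ∫x^(2j)·e^(−2βx²) dx = (2j−1)!!/(4β)^j · √(π/(2β)), odd powers integrate to 0; here √(π/(2β)) = 0.92145.
Normalization: ∫|ψ|² dx = 0.92145.
⟨x⟩ = 0.0000 and ⟨x²⟩ = 0.13514.
(Δx)² = 0.13514 − (0.0000)² = 0.13514.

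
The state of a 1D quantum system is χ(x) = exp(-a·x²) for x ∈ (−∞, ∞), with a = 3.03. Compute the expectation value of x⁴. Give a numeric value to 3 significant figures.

0.0204

⟨x⁴⟩ = ∫ x⁴·|χ|² dx / ∫|χ|² dx (integrals over the domain).
Gaussian moments: ∫x^(2j)·e^(−2ax²) dx = (2j−1)!!/(4a)^j · √(π/(2a)), odd powers integrate to 0; here √(π/(2a)) = 0.72001.
State is unnormalized: ∫|χ|² dx = 0.72001, and ∫χ*·x⁴·χ dx = 0.014705, so ⟨x⁴⟩ = 0.014705 / 0.72001.
⟨x⁴⟩ = 0.020423.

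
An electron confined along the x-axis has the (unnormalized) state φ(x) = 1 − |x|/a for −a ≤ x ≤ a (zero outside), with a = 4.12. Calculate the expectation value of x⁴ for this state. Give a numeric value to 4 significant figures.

8.232

⟨x⁴⟩ = ∫ x⁴·|φ|² dx / ∫|φ|² dx (integrals over the domain).
φ is even, so ∫ over [−a, a] = 2∫₀ᵃ with φ = 1 − x/a there: ∫₀ᵃ (1 − x/a)² dx = a/3, ∫₀ᵃ x²(1 − x/a)² dx = a³/30, ∫₀ᵃ x⁴(1 − x/a)² dx = a⁵/105.
State is unnormalized: ∫|φ|² dx = 2.7467, and ∫φ*·x⁴·φ dx = 22.611, so ⟨x⁴⟩ = 22.611 / 2.7467.
⟨x⁴⟩ = 8.2323.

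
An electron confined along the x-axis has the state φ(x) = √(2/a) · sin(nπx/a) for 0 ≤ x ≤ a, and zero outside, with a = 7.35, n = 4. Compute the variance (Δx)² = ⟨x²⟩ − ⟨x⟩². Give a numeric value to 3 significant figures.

Compute ⟨x⟩ and ⟨x²⟩ separately, then (Δx)² = ⟨x²⟩ − ⟨x⟩².
With sin²θ = (1 − cos2θ)/2 on 0 ≤ x ≤ a: ∫sin²(nπx/a) dx = a/2, ∫x·sin²(nπx/a) dx = a²/4, ∫x²·sin²(nπx/a) dx = a³·(1/6 − 1/(4n²π²)); higher powers xᵏ the same way, integrating xᵏ·cos(2nπx/a) by parts.
⟨x⟩ = 3.6750 and ⟨x²⟩ = 17.836.
(Δx)² = 17.836 − (3.6750)² = 4.3308.

4.33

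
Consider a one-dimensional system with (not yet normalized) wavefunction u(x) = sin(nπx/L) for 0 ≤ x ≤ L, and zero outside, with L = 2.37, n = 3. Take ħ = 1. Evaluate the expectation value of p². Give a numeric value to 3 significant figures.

15.8

p² u = −ħ² d²u/dx²; ⟨p²⟩ = −ħ² ∫ u*·u'' dx / ∫|u|² dx.
d/dx sin(nπx/L) = (nπ/L)·cos(nπx/L) and d²/dx² sin(nπx/L) = −(nπ/L)²·sin(nπx/L); on 0 ≤ x ≤ L, ∫sin²(nπx/L) dx = L/2 and ∫sin(nπx/L)·cos(nπx/L) dx = 0.
State is unnormalized: ∫|u|² dx = 1.1850, and ∫u*·(−ħ² u'') dx = 18.740, so ⟨p²⟩ = 18.740 / 1.1850.
⟨p²⟩ = 15.814.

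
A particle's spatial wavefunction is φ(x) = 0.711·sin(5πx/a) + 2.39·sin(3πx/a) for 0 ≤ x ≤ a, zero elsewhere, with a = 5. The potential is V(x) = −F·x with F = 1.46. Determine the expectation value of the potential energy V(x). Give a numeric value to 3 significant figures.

⟨V⟩ = ∫ V(x)·|φ|² dx / ∫|φ|² dx.
On 0 ≤ x ≤ a (j ≠ l): ∫sin²(jπx/a) dx = a/2, ∫sin(jπx/a)·sin(lπx/a) dx = 0; diagonal moments ∫x·sin²(jπx/a) dx = a²/4, ∫x²·sin²(jπx/a) dx = a³·(1/6 − 1/(4j²π²)); cross terms ∫x·sin(jπx/a)·sin(lπx/a) dx = 0 for j + l even and −4jla²/(π²(j² − l²)²) for j + l odd, ∫x²·sin(jπx/a)·sin(lπx/a) dx = (−1)^(j+l)·4jla³/(π²(j² − l²)²); higher powers the same way via product-to-sum and parts.
State is unnormalized: ∫|φ|² dx = 15.544, and ∫φ*·V(x)·φ dx = -56.736, so ⟨V⟩ = -56.736 / 15.544.
⟨V⟩ = -3.6500.

-3.65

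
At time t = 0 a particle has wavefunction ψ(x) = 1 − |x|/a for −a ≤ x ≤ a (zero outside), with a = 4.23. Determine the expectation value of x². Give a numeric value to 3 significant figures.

⟨x²⟩ = ∫ x²·|ψ|² dx / ∫|ψ|² dx (integrals over the domain).
ψ is even, so ∫ over [−a, a] = 2∫₀ᵃ with ψ = 1 − x/a there: ∫₀ᵃ (1 − x/a)² dx = a/3, ∫₀ᵃ x²(1 − x/a)² dx = a³/30, ∫₀ᵃ x⁴(1 − x/a)² dx = a⁵/105.
State is unnormalized: ∫|ψ|² dx = 2.8200, and ∫ψ*·x²·ψ dx = 5.0458, so ⟨x²⟩ = 5.0458 / 2.8200.
⟨x²⟩ = 1.7893.

1.79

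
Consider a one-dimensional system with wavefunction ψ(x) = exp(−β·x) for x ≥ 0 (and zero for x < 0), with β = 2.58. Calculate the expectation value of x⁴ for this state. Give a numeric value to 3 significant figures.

⟨x⁴⟩ = ∫ x⁴·|ψ|² dx / ∫|ψ|² dx (integrals over the domain).
Every integrand reduces to terms xʲ·e^(−2βx) on [0, ∞); use ∫₀^∞ xʲ·e^(−2βx) dx = j!/(2β)^(j+1).
State is unnormalized: ∫|ψ|² dx = 0.19380, and ∫ψ*·x⁴·ψ dx = 0.0065609, so ⟨x⁴⟩ = 0.0065609 / 0.19380.
⟨x⁴⟩ = 0.033854.

0.0339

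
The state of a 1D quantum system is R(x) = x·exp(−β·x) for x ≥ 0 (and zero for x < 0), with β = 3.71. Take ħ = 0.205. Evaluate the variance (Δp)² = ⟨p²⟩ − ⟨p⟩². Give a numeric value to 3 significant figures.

Compute ⟨p⟩ and ⟨p²⟩ separately; (Δp)² = ⟨p²⟩ − ⟨p⟩².
Differentiate x·exp(−β·x) with the product rule; every integrand then reduces to terms xʲ·e^(−2βx) on [0, ∞), with ∫₀^∞ xʲ·e^(−2βx) dx = j!/(2β)^(j+1).
Normalization: ∫|R|² dx = 0.0048957.
⟨p⟩ = 0.0000 and ⟨p²⟩ = 0.57844.
(Δp)² = 0.57844 − (0.0000)² = 0.57844.

0.578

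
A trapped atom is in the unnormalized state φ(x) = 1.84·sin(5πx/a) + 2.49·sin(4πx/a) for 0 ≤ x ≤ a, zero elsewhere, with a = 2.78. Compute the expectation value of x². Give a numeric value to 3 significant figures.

1.08

⟨x²⟩ = ∫ x²·|φ|² dx / ∫|φ|² dx (integrals over the domain).
On 0 ≤ x ≤ a (j ≠ l): ∫sin²(jπx/a) dx = a/2, ∫sin(jπx/a)·sin(lπx/a) dx = 0; diagonal moments ∫x·sin²(jπx/a) dx = a²/4, ∫x²·sin²(jπx/a) dx = a³·(1/6 − 1/(4j²π²)); cross terms ∫x·sin(jπx/a)·sin(lπx/a) dx = 0 for j + l even and −4jla²/(π²(j² − l²)²) for j + l odd, ∫x²·sin(jπx/a)·sin(lπx/a) dx = (−1)^(j+l)·4jla³/(π²(j² − l²)²); higher powers the same way via product-to-sum and parts.
State is unnormalized: ∫|φ|² dx = 13.324, and ∫φ*·x²·φ dx = 14.339, so ⟨x²⟩ = 14.339 / 13.324.
⟨x²⟩ = 1.0762.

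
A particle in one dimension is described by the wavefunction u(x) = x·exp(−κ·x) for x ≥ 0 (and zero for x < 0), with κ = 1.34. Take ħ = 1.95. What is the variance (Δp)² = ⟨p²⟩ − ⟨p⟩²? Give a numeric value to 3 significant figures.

Compute ⟨p⟩ and ⟨p²⟩ separately; (Δp)² = ⟨p²⟩ − ⟨p⟩².
Differentiate x·exp(−κ·x) with the product rule; every integrand then reduces to terms xʲ·e^(−2κx) on [0, ∞), with ∫₀^∞ xʲ·e^(−2κx) dx = j!/(2κ)^(j+1).
Normalization: ∫|u|² dx = 0.10390.
⟨p⟩ = 0.0000 and ⟨p²⟩ = 6.8278.
(Δp)² = 6.8278 − (0.0000)² = 6.8278.

6.83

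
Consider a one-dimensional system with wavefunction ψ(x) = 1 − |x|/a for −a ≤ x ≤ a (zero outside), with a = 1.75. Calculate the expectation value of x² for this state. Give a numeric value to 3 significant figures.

0.306

⟨x²⟩ = ∫ x²·|ψ|² dx / ∫|ψ|² dx (integrals over the domain).
ψ is even, so ∫ over [−a, a] = 2∫₀ᵃ with ψ = 1 − x/a there: ∫₀ᵃ (1 − x/a)² dx = a/3, ∫₀ᵃ x²(1 − x/a)² dx = a³/30, ∫₀ᵃ x⁴(1 − x/a)² dx = a⁵/105.
State is unnormalized: ∫|ψ|² dx = 1.1667, and ∫ψ*·x²·ψ dx = 0.35729, so ⟨x²⟩ = 0.35729 / 1.1667.
⟨x²⟩ = 0.30625.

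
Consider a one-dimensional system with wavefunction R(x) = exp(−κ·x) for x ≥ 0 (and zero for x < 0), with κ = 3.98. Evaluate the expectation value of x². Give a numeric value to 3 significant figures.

⟨x²⟩ = ∫ x²·|R|² dx / ∫|R|² dx (integrals over the domain).
Every integrand reduces to terms xʲ·e^(−2κx) on [0, ∞); use ∫₀^∞ xʲ·e^(−2κx) dx = j!/(2κ)^(j+1).
State is unnormalized: ∫|R|² dx = 0.12563, and ∫R*·x²·R dx = 0.0039654, so ⟨x²⟩ = 0.0039654 / 0.12563.
⟨x²⟩ = 0.031565.

0.0316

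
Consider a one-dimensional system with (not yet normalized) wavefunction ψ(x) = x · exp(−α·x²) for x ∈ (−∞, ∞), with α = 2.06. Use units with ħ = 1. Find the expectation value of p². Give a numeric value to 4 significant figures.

p² ψ = −ħ² d²ψ/dx²; ⟨p²⟩ = −ħ² ∫ ψ*·ψ'' dx / ∫|ψ|² dx.
Expand each integrand as polynomial × e^(−2αx²) and use ∫x^(2j)·e^(−2αx²) dx = (2j−1)!!/(4α)^j · √(π/(2α)), odd powers → 0; here √(π/(2α)) = 0.87323. Differentiate with the product rule, d/dx e^(−αx²) = −2αx·e^(−αx²).
State is unnormalized: ∫|ψ|² dx = 0.10597, and ∫ψ*·(−ħ² ψ'') dx = 0.65492, so ⟨p²⟩ = 0.65492 / 0.10597.
⟨p²⟩ = 6.1800.

6.180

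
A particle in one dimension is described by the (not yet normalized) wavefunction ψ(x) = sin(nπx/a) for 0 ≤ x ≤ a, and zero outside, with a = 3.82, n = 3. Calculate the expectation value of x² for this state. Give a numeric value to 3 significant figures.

4.78

⟨x²⟩ = ∫ x²·|ψ|² dx / ∫|ψ|² dx (integrals over the domain).
With sin²θ = (1 − cos2θ)/2 on 0 ≤ x ≤ a: ∫sin²(nπx/a) dx = a/2, ∫x·sin²(nπx/a) dx = a²/4, ∫x²·sin²(nπx/a) dx = a³·(1/6 − 1/(4n²π²)); higher powers xᵏ the same way, integrating xᵏ·cos(2nπx/a) by parts.
State is unnormalized: ∫|ψ|² dx = 1.9100, and ∫ψ*·x²·ψ dx = 9.1336, so ⟨x²⟩ = 9.1336 / 1.9100.
⟨x²⟩ = 4.7820.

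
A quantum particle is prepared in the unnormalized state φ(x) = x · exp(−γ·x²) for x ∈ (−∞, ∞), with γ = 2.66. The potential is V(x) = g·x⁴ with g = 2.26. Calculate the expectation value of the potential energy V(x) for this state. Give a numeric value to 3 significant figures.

0.299

⟨V⟩ = ∫ V(x)·|φ|² dx / ∫|φ|² dx.
Expand each integrand as polynomial × e^(−2γx²) and use ∫x^(2j)·e^(−2γx²) dx = (2j−1)!!/(4γ)^j · √(π/(2γ)), odd powers → 0; here √(π/(2γ)) = 0.76846.
State is unnormalized: ∫|φ|² dx = 0.072223, and ∫φ*·V(x)·φ dx = 0.021627, so ⟨V⟩ = 0.021627 / 0.072223.
⟨V⟩ = 0.29944.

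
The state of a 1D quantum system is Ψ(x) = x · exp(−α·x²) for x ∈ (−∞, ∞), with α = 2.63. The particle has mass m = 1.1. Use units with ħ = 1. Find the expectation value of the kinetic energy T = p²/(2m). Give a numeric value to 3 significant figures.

T = −(ħ²/2m) d²/dx², so ⟨T⟩ = −(ħ²/2m) ∫ Ψ*·Ψ'' dx / ∫|Ψ|² dx; with m = 1.1.
Expand each integrand as polynomial × e^(−2αx²) and use ∫x^(2j)·e^(−2αx²) dx = (2j−1)!!/(4α)^j · √(π/(2α)), odd powers → 0; here √(π/(2α)) = 0.77283. Differentiate with the product rule, d/dx e^(−αx²) = −2αx·e^(−αx²).
State is unnormalized: ∫|Ψ|² dx = 0.073463, and ∫Ψ*·(−ħ²/2m · Ψ'') dx = 0.26346, so ⟨T⟩ = 0.26346 / 0.073463.
⟨T⟩ = 3.5864.

3.59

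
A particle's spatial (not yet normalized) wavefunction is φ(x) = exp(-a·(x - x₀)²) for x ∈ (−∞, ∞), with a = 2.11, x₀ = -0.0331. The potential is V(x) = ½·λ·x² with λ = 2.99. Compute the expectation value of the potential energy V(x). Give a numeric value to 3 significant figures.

⟨V⟩ = ∫ V(x)·|φ|² dx / ∫|φ|² dx.
Gaussian moments (u = x − x₀): ∫u^(2j)·e^(−2au²) du = (2j−1)!!/(4a)^j · √(π/(2a)), odd powers integrate to 0; here √(π/(2a)) = 0.86282.
State is unnormalized: ∫|φ|² dx = 0.86282, and ∫φ*·V(x)·φ dx = 0.15425, so ⟨V⟩ = 0.15425 / 0.86282.
⟨V⟩ = 0.17877.

0.179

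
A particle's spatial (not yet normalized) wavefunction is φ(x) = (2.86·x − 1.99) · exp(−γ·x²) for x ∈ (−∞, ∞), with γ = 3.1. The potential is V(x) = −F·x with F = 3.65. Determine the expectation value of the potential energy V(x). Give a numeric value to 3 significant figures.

⟨V⟩ = ∫ V(x)·|φ|² dx / ∫|φ|² dx.
Expand each integrand as polynomial × e^(−2γx²) and use ∫x^(2j)·e^(−2γx²) dx = (2j−1)!!/(4γ)^j · √(π/(2γ)), odd powers → 0; here √(π/(2γ)) = 0.71183.
State is unnormalized: ∫|φ|² dx = 3.2885, and ∫φ*·V(x)·φ dx = 2.3851, so ⟨V⟩ = 2.3851 / 3.2885.
⟨V⟩ = 0.72527.

0.725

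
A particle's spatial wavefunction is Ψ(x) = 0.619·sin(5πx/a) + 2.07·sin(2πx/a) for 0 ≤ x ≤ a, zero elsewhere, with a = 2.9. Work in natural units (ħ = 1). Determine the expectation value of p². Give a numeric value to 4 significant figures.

6.717

p² Ψ = −ħ² d²Ψ/dx²; ⟨p²⟩ = −ħ² ∫ Ψ*·Ψ'' dx / ∫|Ψ|² dx.
d²/dx² sin(jπx/a) = −(jπ/a)²·sin(jπx/a); on 0 ≤ x ≤ a, ∫sin²(jπx/a) dx = a/2 and ∫sin(jπx/a)·sin(lπx/a) dx = 0 for j ≠ l, so only diagonal terms survive in ∫|Ψ|² and ∫Ψ·Ψ″; ∫Ψ·Ψ′ dx = [Ψ²/2] between the walls = 0.
State is unnormalized: ∫|Ψ|² dx = 6.7687, and ∫Ψ*·(−ħ² Ψ'') dx = 45.466, so ⟨p²⟩ = 45.466 / 6.7687.
⟨p²⟩ = 6.7171.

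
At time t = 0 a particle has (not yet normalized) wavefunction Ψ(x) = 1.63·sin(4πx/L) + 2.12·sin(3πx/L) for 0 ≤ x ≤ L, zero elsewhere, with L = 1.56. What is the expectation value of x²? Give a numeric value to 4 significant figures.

0.3329

⟨x²⟩ = ∫ x²·|Ψ|² dx / ∫|Ψ|² dx (integrals over the domain).
On 0 ≤ x ≤ L (j ≠ l): ∫sin²(jπx/L) dx = L/2, ∫sin(jπx/L)·sin(lπx/L) dx = 0; diagonal moments ∫x·sin²(jπx/L) dx = L²/4, ∫x²·sin²(jπx/L) dx = L³·(1/6 − 1/(4j²π²)); cross terms ∫x·sin(jπx/L)·sin(lπx/L) dx = 0 for j + l even and −4jlL²/(π²(j² − l²)²) for j + l odd, ∫x²·sin(jπx/L)·sin(lπx/L) dx = (−1)^(j+l)·4jlL³/(π²(j² − l²)²); higher powers the same way via product-to-sum and parts.
State is unnormalized: ∫|Ψ|² dx = 5.5780, and ∫Ψ*·x²·Ψ dx = 1.8567, so ⟨x²⟩ = 1.8567 / 5.5780.
⟨x²⟩ = 0.33286.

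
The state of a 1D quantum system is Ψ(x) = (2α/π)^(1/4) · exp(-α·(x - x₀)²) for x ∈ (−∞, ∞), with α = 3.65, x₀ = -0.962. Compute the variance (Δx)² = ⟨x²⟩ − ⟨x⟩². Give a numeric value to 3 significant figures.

0.0685

Compute ⟨x⟩ and ⟨x²⟩ separately, then (Δx)² = ⟨x²⟩ − ⟨x⟩².
Gaussian moments (u = x − x₀): ∫u^(2j)·e^(−2αu²) du = (2j−1)!!/(4α)^j · √(π/(2α)), odd powers integrate to 0; here √(π/(2α)) = 0.65601.
⟨x⟩ = -0.96200 and ⟨x²⟩ = 0.99394.
(Δx)² = 0.99394 − (-0.96200)² = 0.068493.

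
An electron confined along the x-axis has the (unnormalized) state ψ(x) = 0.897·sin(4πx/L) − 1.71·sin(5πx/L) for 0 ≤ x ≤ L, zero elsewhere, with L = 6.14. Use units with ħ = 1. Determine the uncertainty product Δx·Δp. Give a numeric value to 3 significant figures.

3.50

Δx = √(⟨x²⟩−⟨x⟩²), Δp = √(⟨p²⟩−⟨p⟩²).
On 0 ≤ x ≤ L (j ≠ l): ∫sin²(jπx/L) dx = L/2, ∫sin(jπx/L)·sin(lπx/L) dx = 0; diagonal moments ∫x·sin²(jπx/L) dx = L²/4, ∫x²·sin²(jπx/L) dx = L³·(1/6 − 1/(4j²π²)); cross terms ∫x·sin(jπx/L)·sin(lπx/L) dx = 0 for j + l even and −4jlL²/(π²(j² − l²)²) for j + l odd, ∫x²·sin(jπx/L)·sin(lπx/L) dx = (−1)^(j+l)·4jlL³/(π²(j² − l²)²); higher powers the same way via product-to-sum and parts. d²/dx² sin(jπx/L) = −(jπ/L)²·sin(jπx/L); on 0 ≤ x ≤ L, ∫sin²(jπx/L) dx = L/2 and ∫sin(jπx/L)·sin(lπx/L) dx = 0 for j ≠ l, so only diagonal terms survive in ∫|ψ|² and ∫ψ·ψ″; ∫ψ·ψ′ dx = [ψ²/2] between the walls = 0.
Normalization: ∫|ψ|² dx = 11.447.
⟨x⟩ = 4.0810, ⟨x²⟩ = 18.689 ⇒ Δx = 1.4261.
⟨p⟩ = 0.0000, ⟨p²⟩ = 6.0365 ⇒ Δp = 2.4569.
Δx·Δp = 3.5038.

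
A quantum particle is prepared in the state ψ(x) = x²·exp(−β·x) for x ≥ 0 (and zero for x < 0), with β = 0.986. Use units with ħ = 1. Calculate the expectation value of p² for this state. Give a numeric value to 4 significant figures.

0.3241

p² ψ = −ħ² d²ψ/dx²; ⟨p²⟩ = −ħ² ∫ ψ*·ψ'' dx / ∫|ψ|² dx.
Differentiate x²·exp(−β·x) with the product rule; every integrand then reduces to terms xʲ·e^(−2βx) on [0, ∞), with ∫₀^∞ xʲ·e^(−2βx) dx = j!/(2β)^(j+1).
State is unnormalized: ∫|ψ|² dx = 0.80478, and ∫ψ*·(−ħ² ψ'') dx = 0.26080, so ⟨p²⟩ = 0.26080 / 0.80478.
⟨p²⟩ = 0.32407.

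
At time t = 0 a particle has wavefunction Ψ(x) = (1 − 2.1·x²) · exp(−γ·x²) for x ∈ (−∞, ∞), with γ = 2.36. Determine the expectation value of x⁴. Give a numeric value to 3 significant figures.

⟨x⁴⟩ = ∫ x⁴·|Ψ|² dx / ∫|Ψ|² dx (integrals over the domain).
Expand each integrand as polynomial × e^(−2γx²) and use ∫x^(2j)·e^(−2γx²) dx = (2j−1)!!/(4γ)^j · √(π/(2γ)), odd powers → 0; here √(π/(2γ)) = 0.81584.
State is unnormalized: ∫|Ψ|² dx = 0.57398, and ∫Ψ*·x⁴·Ψ dx = 0.013938, so ⟨x⁴⟩ = 0.013938 / 0.57398.
⟨x⁴⟩ = 0.024283.

0.0243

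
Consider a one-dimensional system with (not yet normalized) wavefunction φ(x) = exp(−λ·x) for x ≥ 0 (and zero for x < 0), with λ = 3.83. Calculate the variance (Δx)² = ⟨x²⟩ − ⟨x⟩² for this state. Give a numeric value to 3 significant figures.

Compute ⟨x⟩ and ⟨x²⟩ separately, then (Δx)² = ⟨x²⟩ − ⟨x⟩².
Every integrand reduces to terms xʲ·e^(−2λx) on [0, ∞); use ∫₀^∞ xʲ·e^(−2λx) dx = j!/(2λ)^(j+1).
Normalization: ∫|φ|² dx = 0.13055.
⟨x⟩ = 0.13055 and ⟨x²⟩ = 0.034086.
(Δx)² = 0.034086 − (0.13055)² = 0.017043.

0.0170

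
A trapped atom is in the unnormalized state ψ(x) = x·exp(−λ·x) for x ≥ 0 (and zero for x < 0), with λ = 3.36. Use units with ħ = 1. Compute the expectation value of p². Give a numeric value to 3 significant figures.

p² ψ = −ħ² d²ψ/dx²; ⟨p²⟩ = −ħ² ∫ ψ*·ψ'' dx / ∫|ψ|² dx.
Differentiate x·exp(−λ·x) with the product rule; every integrand then reduces to terms xʲ·e^(−2λx) on [0, ∞), with ∫₀^∞ xʲ·e^(−2λx) dx = j!/(2λ)^(j+1).
State is unnormalized: ∫|ψ|² dx = 0.0065906, and ∫ψ*·(−ħ² ψ'') dx = 0.074405, so ⟨p²⟩ = 0.074405 / 0.0065906.
⟨p²⟩ = 11.290.

11.3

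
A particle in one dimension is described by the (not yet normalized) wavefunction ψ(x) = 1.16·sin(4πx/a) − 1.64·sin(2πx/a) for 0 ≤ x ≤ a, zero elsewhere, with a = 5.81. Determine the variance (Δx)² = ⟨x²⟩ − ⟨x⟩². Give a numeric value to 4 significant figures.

1.059

Compute ⟨x⟩ and ⟨x²⟩ separately, then (Δx)² = ⟨x²⟩ − ⟨x⟩².
On 0 ≤ x ≤ a (j ≠ l): ∫sin²(jπx/a) dx = a/2, ∫sin(jπx/a)·sin(lπx/a) dx = 0; diagonal moments ∫x·sin²(jπx/a) dx = a²/4, ∫x²·sin²(jπx/a) dx = a³·(1/6 − 1/(4j²π²)); cross terms ∫x·sin(jπx/a)·sin(lπx/a) dx = 0 for j + l even and −4jla²/(π²(j² − l²)²) for j + l odd, ∫x²·sin(jπx/a)·sin(lπx/a) dx = (−1)^(j+l)·4jla³/(π²(j² − l²)²); higher powers the same way via product-to-sum and parts.
Normalization: ∫|ψ|² dx = 11.722.
⟨x⟩ = 2.9050 and ⟨x²⟩ = 9.4981.
(Δx)² = 9.4981 − (2.9050)² = 1.0591.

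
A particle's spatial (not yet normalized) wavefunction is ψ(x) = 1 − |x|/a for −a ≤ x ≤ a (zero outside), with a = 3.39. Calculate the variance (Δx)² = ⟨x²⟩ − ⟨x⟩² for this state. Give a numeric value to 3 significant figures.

1.15

Compute ⟨x⟩ and ⟨x²⟩ separately, then (Δx)² = ⟨x²⟩ − ⟨x⟩².
ψ is even, so ∫ over [−a, a] = 2∫₀ᵃ with ψ = 1 − x/a there: ∫₀ᵃ (1 − x/a)² dx = a/3, ∫₀ᵃ x²(1 − x/a)² dx = a³/30, ∫₀ᵃ x⁴(1 − x/a)² dx = a⁵/105.
Normalization: ∫|ψ|² dx = 2.2600.
⟨x⟩ = 0.0000 and ⟨x²⟩ = 1.1492.
(Δx)² = 1.1492 − (0.0000)² = 1.1492.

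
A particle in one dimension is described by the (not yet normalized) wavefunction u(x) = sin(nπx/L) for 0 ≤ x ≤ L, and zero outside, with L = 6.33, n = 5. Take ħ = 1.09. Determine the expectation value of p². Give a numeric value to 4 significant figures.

p² u = −ħ² d²u/dx²; ⟨p²⟩ = −ħ² ∫ u*·u'' dx / ∫|u|² dx.
d/dx sin(nπx/L) = (nπ/L)·cos(nπx/L) and d²/dx² sin(nπx/L) = −(nπ/L)²·sin(nπx/L); on 0 ≤ x ≤ L, ∫sin²(nπx/L) dx = L/2 and ∫sin(nπx/L)·cos(nπx/L) dx = 0.
State is unnormalized: ∫|u|² dx = 3.1650, and ∫u*·(−ħ² u'') dx = 23.156, so ⟨p²⟩ = 23.156 / 3.1650.
⟨p²⟩ = 7.3162.

7.316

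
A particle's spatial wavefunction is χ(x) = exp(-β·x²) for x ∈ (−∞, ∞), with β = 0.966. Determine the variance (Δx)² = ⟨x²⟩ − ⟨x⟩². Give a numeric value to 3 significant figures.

0.259

Compute ⟨x⟩ and ⟨x²⟩ separately, then (Δx)² = ⟨x²⟩ − ⟨x⟩².
Gaussian moments: ∫x^(2j)·e^(−2βx²) dx = (2j−1)!!/(4β)^j · √(π/(2β)), odd powers integrate to 0; here √(π/(2β)) = 1.2752.
Normalization: ∫|χ|² dx = 1.2752.
⟨x⟩ = 0.0000 and ⟨x²⟩ = 0.25880.
(Δx)² = 0.25880 − (0.0000)² = 0.25880.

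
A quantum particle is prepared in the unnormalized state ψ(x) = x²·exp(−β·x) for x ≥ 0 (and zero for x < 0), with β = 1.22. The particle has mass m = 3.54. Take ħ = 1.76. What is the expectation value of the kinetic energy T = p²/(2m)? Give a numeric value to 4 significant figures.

0.2171

T = −(ħ²/2m) d²/dx², so ⟨T⟩ = −(ħ²/2m) ∫ ψ*·ψ'' dx / ∫|ψ|² dx; with m = 3.54.
Differentiate x²·exp(−β·x) with the product rule; every integrand then reduces to terms xʲ·e^(−2βx) on [0, ∞), with ∫₀^∞ xʲ·e^(−2βx) dx = j!/(2β)^(j+1).
State is unnormalized: ∫|ψ|² dx = 0.27750, and ∫ψ*·(−ħ²/2m · ψ'') dx = 0.060236, so ⟨T⟩ = 0.060236 / 0.27750.
⟨T⟩ = 0.21707.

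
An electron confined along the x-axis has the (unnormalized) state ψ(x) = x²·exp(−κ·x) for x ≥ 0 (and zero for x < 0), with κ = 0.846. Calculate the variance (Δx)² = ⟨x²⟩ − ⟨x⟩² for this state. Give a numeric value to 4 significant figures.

Compute ⟨x⟩ and ⟨x²⟩ separately, then (Δx)² = ⟨x²⟩ − ⟨x⟩².
Every integrand reduces to terms xʲ·e^(−2κx) on [0, ∞); use ∫₀^∞ xʲ·e^(−2κx) dx = j!/(2κ)^(j+1).
Normalization: ∫|ψ|² dx = 1.7307.
⟨x⟩ = 2.9551 and ⟨x²⟩ = 10.479.
(Δx)² = 10.479 − (2.9551)² = 1.7465.

1.747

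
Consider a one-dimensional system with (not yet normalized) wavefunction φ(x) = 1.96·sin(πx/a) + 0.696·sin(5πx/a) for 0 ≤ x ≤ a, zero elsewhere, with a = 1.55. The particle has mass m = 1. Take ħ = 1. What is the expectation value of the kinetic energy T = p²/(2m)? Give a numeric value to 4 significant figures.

T = −(ħ²/2m) d²/dx², so ⟨T⟩ = −(ħ²/2m) ∫ φ*·φ'' dx / ∫|φ|² dx; with m = 1.
d²/dx² sin(jπx/a) = −(jπ/a)²·sin(jπx/a); on 0 ≤ x ≤ a, ∫sin²(jπx/a) dx = a/2 and ∫sin(jπx/a)·sin(lπx/a) dx = 0 for j ≠ l, so only diagonal terms survive in ∫|φ|² and ∫φ·φ″; ∫φ·φ′ dx = [φ²/2] between the walls = 0.
State is unnormalized: ∫|φ|² dx = 3.3527, and ∫φ*·(−ħ²/2m · φ'') dx = 25.394, so ⟨T⟩ = 25.394 / 3.3527.
⟨T⟩ = 7.5741.

7.574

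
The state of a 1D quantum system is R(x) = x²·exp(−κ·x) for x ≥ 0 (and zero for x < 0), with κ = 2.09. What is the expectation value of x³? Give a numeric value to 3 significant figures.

2.88

⟨x³⟩ = ∫ x³·|R|² dx / ∫|R|² dx (integrals over the domain).
Every integrand reduces to terms xʲ·e^(−2κx) on [0, ∞); use ∫₀^∞ xʲ·e^(−2κx) dx = j!/(2κ)^(j+1).
State is unnormalized: ∫|R|² dx = 0.018807, and ∫R*·x³·R dx = 0.054078, so ⟨x³⟩ = 0.054078 / 0.018807.
⟨x³⟩ = 2.8753.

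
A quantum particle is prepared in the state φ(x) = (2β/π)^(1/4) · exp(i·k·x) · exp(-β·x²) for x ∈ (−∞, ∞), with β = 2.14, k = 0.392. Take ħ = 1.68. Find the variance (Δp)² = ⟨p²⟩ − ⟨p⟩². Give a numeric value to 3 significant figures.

Compute ⟨p⟩ and ⟨p²⟩ separately; (Δp)² = ⟨p²⟩ − ⟨p⟩².
Gaussian moments: ∫x^(2j)·e^(−2βx²) dx = (2j−1)!!/(4β)^j · √(π/(2β)), odd powers integrate to 0; here √(π/(2β)) = 0.85675. Derivatives: φ′ = (ik − 2βx)·φ, φ″ = ((ik − 2βx)² − 2β)·φ; the odd-in-x pieces drop out.
⟨p⟩ = 0.65856 and ⟨p²⟩ = 6.4736.
(Δp)² = 6.4736 − (0.65856)² = 6.0399.

6.04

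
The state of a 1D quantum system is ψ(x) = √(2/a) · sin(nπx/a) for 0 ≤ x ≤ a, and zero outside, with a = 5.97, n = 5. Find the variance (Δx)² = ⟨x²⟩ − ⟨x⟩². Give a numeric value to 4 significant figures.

2.898

Compute ⟨x⟩ and ⟨x²⟩ separately, then (Δx)² = ⟨x²⟩ − ⟨x⟩².
With sin²θ = (1 − cos2θ)/2 on 0 ≤ x ≤ a: ∫sin²(nπx/a) dx = a/2, ∫x·sin²(nπx/a) dx = a²/4, ∫x²·sin²(nπx/a) dx = a³·(1/6 − 1/(4n²π²)); higher powers xᵏ the same way, integrating xᵏ·cos(2nπx/a) by parts.
⟨x⟩ = 2.9850 and ⟨x²⟩ = 11.808.
(Δx)² = 11.808 − (2.9850)² = 2.8979.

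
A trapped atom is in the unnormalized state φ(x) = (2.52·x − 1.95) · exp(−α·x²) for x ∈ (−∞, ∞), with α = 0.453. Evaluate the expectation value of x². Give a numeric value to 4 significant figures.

1.081

⟨x²⟩ = ∫ x²·|φ|² dx / ∫|φ|² dx (integrals over the domain).
Expand each integrand as polynomial × e^(−2αx²) and use ∫x^(2j)·e^(−2αx²) dx = (2j−1)!!/(4α)^j · √(π/(2α)), odd powers → 0; here √(π/(2α)) = 1.8621.
State is unnormalized: ∫|φ|² dx = 13.607, and ∫φ*·x²·φ dx = 14.713, so ⟨x²⟩ = 14.713 / 13.607.
⟨x²⟩ = 1.0813.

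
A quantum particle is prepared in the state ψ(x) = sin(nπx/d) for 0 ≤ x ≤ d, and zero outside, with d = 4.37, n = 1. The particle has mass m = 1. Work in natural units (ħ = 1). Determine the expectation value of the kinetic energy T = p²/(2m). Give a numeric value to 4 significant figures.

0.2584

T = −(ħ²/2m) d²/dx², so ⟨T⟩ = −(ħ²/2m) ∫ ψ*·ψ'' dx / ∫|ψ|² dx; with m = 1.
d/dx sin(nπx/d) = (nπ/d)·cos(nπx/d) and d²/dx² sin(nπx/d) = −(nπ/d)²·sin(nπx/d); on 0 ≤ x ≤ d, ∫sin²(nπx/d) dx = d/2 and ∫sin(nπx/d)·cos(nπx/d) dx = 0.
State is unnormalized: ∫|ψ|² dx = 2.1850, and ∫ψ*·(−ħ²/2m · ψ'') dx = 0.56462, so ⟨T⟩ = 0.56462 / 2.1850.
⟨T⟩ = 0.25841.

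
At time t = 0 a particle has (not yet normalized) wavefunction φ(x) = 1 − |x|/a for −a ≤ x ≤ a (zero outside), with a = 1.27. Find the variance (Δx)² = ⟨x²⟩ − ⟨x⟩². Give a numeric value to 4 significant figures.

Compute ⟨x⟩ and ⟨x²⟩ separately, then (Δx)² = ⟨x²⟩ − ⟨x⟩².
φ is even, so ∫ over [−a, a] = 2∫₀ᵃ with φ = 1 − x/a there: ∫₀ᵃ (1 − x/a)² dx = a/3, ∫₀ᵃ x²(1 − x/a)² dx = a³/30, ∫₀ᵃ x⁴(1 − x/a)² dx = a⁵/105.
Normalization: ∫|φ|² dx = 0.84667.
⟨x⟩ = 0.0000 and ⟨x²⟩ = 0.16129.
(Δx)² = 0.16129 − (0.0000)² = 0.16129.

0.1613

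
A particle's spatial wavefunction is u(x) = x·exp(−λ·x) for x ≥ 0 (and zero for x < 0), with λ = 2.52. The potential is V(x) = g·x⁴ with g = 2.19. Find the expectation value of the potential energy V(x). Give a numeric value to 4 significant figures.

⟨V⟩ = ∫ V(x)·|u|² dx / ∫|u|² dx.
Every integrand reduces to terms xʲ·e^(−2λx) on [0, ∞); use ∫₀^∞ xʲ·e^(−2λx) dx = j!/(2λ)^(j+1).
State is unnormalized: ∫|u|² dx = 0.015622, and ∫u*·V(x)·u dx = 0.019088, so ⟨V⟩ = 0.019088 / 0.015622.
⟨V⟩ = 1.2219.

1.222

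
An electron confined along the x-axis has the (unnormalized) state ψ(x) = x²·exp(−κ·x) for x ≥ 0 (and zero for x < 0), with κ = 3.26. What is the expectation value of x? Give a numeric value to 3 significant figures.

0.767

⟨x⟩ = ∫ x·|ψ|² dx / ∫|ψ|² dx (integrals over the domain).
Every integrand reduces to terms xʲ·e^(−2κx) on [0, ∞); use ∫₀^∞ xʲ·e^(−2κx) dx = j!/(2κ)^(j+1).
State is unnormalized: ∫|ψ|² dx = 0.0020369, and ∫ψ*·x·ψ dx = 0.0015621, so ⟨x⟩ = 0.0015621 / 0.0020369.
⟨x⟩ = 0.76687.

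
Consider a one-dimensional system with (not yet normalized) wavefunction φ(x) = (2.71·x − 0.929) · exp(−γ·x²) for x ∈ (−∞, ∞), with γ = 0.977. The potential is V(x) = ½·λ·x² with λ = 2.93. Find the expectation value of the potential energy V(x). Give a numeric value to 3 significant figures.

0.889

⟨V⟩ = ∫ V(x)·|φ|² dx / ∫|φ|² dx.
Expand each integrand as polynomial × e^(−2γx²) and use ∫x^(2j)·e^(−2γx²) dx = (2j−1)!!/(4γ)^j · √(π/(2γ)), odd powers → 0; here √(π/(2γ)) = 1.2680.
State is unnormalized: ∫|φ|² dx = 3.4772, and ∫φ*·V(x)·φ dx = 3.0900, so ⟨V⟩ = 3.0900 / 3.4772.
⟨V⟩ = 0.88866.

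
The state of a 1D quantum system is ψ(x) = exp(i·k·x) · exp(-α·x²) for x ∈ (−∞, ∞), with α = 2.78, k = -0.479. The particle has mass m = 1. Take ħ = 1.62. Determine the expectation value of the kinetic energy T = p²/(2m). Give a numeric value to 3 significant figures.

3.95

T = −(ħ²/2m) d²/dx², so ⟨T⟩ = −(ħ²/2m) ∫ ψ*·ψ'' dx / ∫|ψ|² dx; with m = 1.
Gaussian moments: ∫x^(2j)·e^(−2αx²) dx = (2j−1)!!/(4α)^j · √(π/(2α)), odd powers integrate to 0; here √(π/(2α)) = 0.75169. Derivatives: ψ′ = (ik − 2αx)·ψ, ψ″ = ((ik − 2αx)² − 2α)·ψ; the odd-in-x pieces drop out.
State is unnormalized: ∫|ψ|² dx = 0.75169, and ∫ψ*·(−ħ²/2m · ψ'') dx = 2.9684, so ⟨T⟩ = 2.9684 / 0.75169.
⟨T⟩ = 3.9490.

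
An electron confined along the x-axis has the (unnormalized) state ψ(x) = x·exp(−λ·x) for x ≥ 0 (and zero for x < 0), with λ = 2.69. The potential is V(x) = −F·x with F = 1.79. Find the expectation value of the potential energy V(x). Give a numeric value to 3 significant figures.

⟨V⟩ = ∫ V(x)·|ψ|² dx / ∫|ψ|² dx.
Every integrand reduces to terms xʲ·e^(−2λx) on [0, ∞); use ∫₀^∞ xʲ·e^(−2λx) dx = j!/(2λ)^(j+1).
State is unnormalized: ∫|ψ|² dx = 0.012843, and ∫ψ*·V(x)·ψ dx = -0.012820, so ⟨V⟩ = -0.012820 / 0.012843.
⟨V⟩ = -0.99814.

-0.998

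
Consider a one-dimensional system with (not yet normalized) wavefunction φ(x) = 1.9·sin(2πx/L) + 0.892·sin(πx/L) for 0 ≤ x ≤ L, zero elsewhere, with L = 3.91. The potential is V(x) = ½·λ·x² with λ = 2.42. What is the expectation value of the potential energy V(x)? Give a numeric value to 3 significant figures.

3.24

⟨V⟩ = ∫ V(x)·|φ|² dx / ∫|φ|² dx.
On 0 ≤ x ≤ L (j ≠ l): ∫sin²(jπx/L) dx = L/2, ∫sin(jπx/L)·sin(lπx/L) dx = 0; diagonal moments ∫x·sin²(jπx/L) dx = L²/4, ∫x²·sin²(jπx/L) dx = L³·(1/6 − 1/(4j²π²)); cross terms ∫x·sin(jπx/L)·sin(lπx/L) dx = 0 for j + l even and −4jlL²/(π²(j² − l²)²) for j + l odd, ∫x²·sin(jπx/L)·sin(lπx/L) dx = (−1)^(j+l)·4jlL³/(π²(j² − l²)²); higher powers the same way via product-to-sum and parts.
State is unnormalized: ∫|φ|² dx = 8.6131, and ∫φ*·V(x)·φ dx = 27.918, so ⟨V⟩ = 27.918 / 8.6131.
⟨V⟩ = 3.2414.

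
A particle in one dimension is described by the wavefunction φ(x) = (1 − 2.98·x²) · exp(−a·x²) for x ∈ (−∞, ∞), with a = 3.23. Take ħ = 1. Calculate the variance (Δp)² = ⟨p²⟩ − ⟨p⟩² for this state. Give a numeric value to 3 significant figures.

Compute ⟨p⟩ and ⟨p²⟩ separately; (Δp)² = ⟨p²⟩ − ⟨p⟩².
Expand each integrand as polynomial × e^(−2ax²) and use ∫x^(2j)·e^(−2ax²) dx = (2j−1)!!/(4a)^j · √(π/(2a)), odd powers → 0; here √(π/(2a)) = 0.69736. Differentiate with the product rule, d/dx e^(−ax²) = −2ax·e^(−ax²).
Normalization: ∫|φ|² dx = 0.48697.
⟨p⟩ = 0.0000 and ⟨p²⟩ = 8.4818.
(Δp)² = 8.4818 − (0.0000)² = 8.4818.

8.48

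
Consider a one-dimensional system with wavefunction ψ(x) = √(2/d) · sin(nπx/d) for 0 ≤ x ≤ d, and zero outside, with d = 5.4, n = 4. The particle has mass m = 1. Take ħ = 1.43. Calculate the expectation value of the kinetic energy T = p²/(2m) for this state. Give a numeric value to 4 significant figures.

5.537

T = −(ħ²/2m) d²/dx², so ⟨T⟩ = −(ħ²/2m) ∫ ψ*·ψ'' dx; with m = 1.
d/dx sin(nπx/d) = (nπ/d)·cos(nπx/d) and d²/dx² sin(nπx/d) = −(nπ/d)²·sin(nπx/d); on 0 ≤ x ≤ d, ∫sin²(nπx/d) dx = d/2 and ∫sin(nπx/d)·cos(nπx/d) dx = 0.
⟨T⟩ = 5.5370.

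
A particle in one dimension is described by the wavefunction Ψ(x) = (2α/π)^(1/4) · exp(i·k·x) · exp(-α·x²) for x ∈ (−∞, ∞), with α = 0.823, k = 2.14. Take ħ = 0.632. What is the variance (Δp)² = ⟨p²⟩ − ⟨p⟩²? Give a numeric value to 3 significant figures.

Compute ⟨p⟩ and ⟨p²⟩ separately; (Δp)² = ⟨p²⟩ − ⟨p⟩².
Gaussian moments: ∫x^(2j)·e^(−2αx²) dx = (2j−1)!!/(4α)^j · √(π/(2α)), odd powers integrate to 0; here √(π/(2α)) = 1.3815. Derivatives: Ψ′ = (ik − 2αx)·Ψ, Ψ″ = ((ik − 2αx)² − 2α)·Ψ; the odd-in-x pieces drop out.
⟨p⟩ = 1.3525 and ⟨p²⟩ = 2.1579.
(Δp)² = 2.1579 − (1.3525)² = 0.32873.

0.329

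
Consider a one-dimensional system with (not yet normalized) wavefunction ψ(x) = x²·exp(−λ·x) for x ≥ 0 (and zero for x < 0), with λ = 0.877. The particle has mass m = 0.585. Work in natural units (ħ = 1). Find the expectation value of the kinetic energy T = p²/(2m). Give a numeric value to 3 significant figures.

T = −(ħ²/2m) d²/dx², so ⟨T⟩ = −(ħ²/2m) ∫ ψ*·ψ'' dx / ∫|ψ|² dx; with m = 0.585.
Differentiate x²·exp(−λ·x) with the product rule; every integrand then reduces to terms xʲ·e^(−2λx) on [0, ∞), with ∫₀^∞ xʲ·e^(−2λx) dx = j!/(2λ)^(j+1).
State is unnormalized: ∫|ψ|² dx = 1.4457, and ∫ψ*·(−ħ²/2m · ψ'') dx = 0.31678, so ⟨T⟩ = 0.31678 / 1.4457.
⟨T⟩ = 0.21913.

0.219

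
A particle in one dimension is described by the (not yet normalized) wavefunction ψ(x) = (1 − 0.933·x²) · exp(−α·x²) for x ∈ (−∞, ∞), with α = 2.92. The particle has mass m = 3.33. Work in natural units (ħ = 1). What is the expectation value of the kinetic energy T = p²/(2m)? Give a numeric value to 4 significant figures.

T = −(ħ²/2m) d²/dx², so ⟨T⟩ = −(ħ²/2m) ∫ ψ*·ψ'' dx / ∫|ψ|² dx; with m = 3.33.
Expand each integrand as polynomial × e^(−2αx²) and use ∫x^(2j)·e^(−2αx²) dx = (2j−1)!!/(4α)^j · √(π/(2α)), odd powers → 0; here √(π/(2α)) = 0.73345. Differentiate with the product rule, d/dx e^(−αx²) = −2αx·e^(−αx²).
State is unnormalized: ∫|ψ|² dx = 0.63031, and ∫ψ*·(−ħ²/2m · ψ'') dx = 0.38731, so ⟨T⟩ = 0.38731 / 0.63031.
⟨T⟩ = 0.61447.

0.6145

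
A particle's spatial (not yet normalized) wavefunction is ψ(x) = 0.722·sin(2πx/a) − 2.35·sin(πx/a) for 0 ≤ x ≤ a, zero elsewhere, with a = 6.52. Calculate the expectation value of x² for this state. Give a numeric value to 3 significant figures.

⟨x²⟩ = ∫ x²·|ψ|² dx / ∫|ψ|² dx (integrals over the domain).
On 0 ≤ x ≤ a (j ≠ l): ∫sin²(jπx/a) dx = a/2, ∫sin(jπx/a)·sin(lπx/a) dx = 0; diagonal moments ∫x·sin²(jπx/a) dx = a²/4, ∫x²·sin²(jπx/a) dx = a³·(1/6 − 1/(4j²π²)); cross terms ∫x·sin(jπx/a)·sin(lπx/a) dx = 0 for j + l even and −4jla²/(π²(j² − l²)²) for j + l odd, ∫x²·sin(jπx/a)·sin(lπx/a) dx = (−1)^(j+l)·4jla³/(π²(j² − l²)²); higher powers the same way via product-to-sum and parts.
State is unnormalized: ∫|ψ|² dx = 19.703, and ∫ψ*·x²·ψ dx = 324.21, so ⟨x²⟩ = 324.21 / 19.703.
⟨x²⟩ = 16.455.

16.5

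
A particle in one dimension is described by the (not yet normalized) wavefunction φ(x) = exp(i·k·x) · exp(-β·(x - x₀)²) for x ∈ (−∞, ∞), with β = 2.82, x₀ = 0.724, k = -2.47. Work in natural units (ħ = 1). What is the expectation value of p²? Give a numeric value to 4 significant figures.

8.921

p² φ = −ħ² d²φ/dx²; ⟨p²⟩ = −ħ² ∫ φ*·φ'' dx / ∫|φ|² dx.
Gaussian moments (u = x − x₀): ∫u^(2j)·e^(−2βu²) du = (2j−1)!!/(4β)^j · √(π/(2β)), odd powers integrate to 0; here √(π/(2β)) = 0.74634. Derivatives: φ′ = (ik − 2βu)·φ, φ″ = ((ik − 2βu)² − 2β)·φ; the odd-in-u pieces drop out.
State is unnormalized: ∫|φ|² dx = 0.74634, and ∫φ*·(−ħ² φ'') dx = 6.6580, so ⟨p²⟩ = 6.6580 / 0.74634.
⟨p²⟩ = 8.9209.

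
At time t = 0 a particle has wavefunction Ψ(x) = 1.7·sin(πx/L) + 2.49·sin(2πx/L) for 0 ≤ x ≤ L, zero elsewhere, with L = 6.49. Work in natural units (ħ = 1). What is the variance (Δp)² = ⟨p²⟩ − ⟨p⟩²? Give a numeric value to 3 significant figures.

Compute ⟨p⟩ and ⟨p²⟩ separately; (Δp)² = ⟨p²⟩ − ⟨p⟩².
d²/dx² sin(jπx/L) = −(jπ/L)²·sin(jπx/L); on 0 ≤ x ≤ L, ∫sin²(jπx/L) dx = L/2 and ∫sin(jπx/L)·sin(lπx/L) dx = 0 for j ≠ l, so only diagonal terms survive in ∫|Ψ|² and ∫Ψ·Ψ″; ∫Ψ·Ψ′ dx = [Ψ²/2] between the walls = 0.
Normalization: ∫|Ψ|² dx = 29.497.
⟨p⟩ = 0.0000 and ⟨p²⟩ = 0.71379.
(Δp)² = 0.71379 − (0.0000)² = 0.71379.

0.714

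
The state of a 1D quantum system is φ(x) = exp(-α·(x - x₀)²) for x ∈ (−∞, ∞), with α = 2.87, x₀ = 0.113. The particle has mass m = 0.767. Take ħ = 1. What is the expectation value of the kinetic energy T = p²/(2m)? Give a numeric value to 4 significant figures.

T = −(ħ²/2m) d²/dx², so ⟨T⟩ = −(ħ²/2m) ∫ φ*·φ'' dx / ∫|φ|² dx; with m = 0.767.
Gaussian moments (u = x − x₀): ∫u^(2j)·e^(−2αu²) du = (2j−1)!!/(4α)^j · √(π/(2α)), odd powers integrate to 0; here √(π/(2α)) = 0.73981. Derivatives: d/dx e^(−αu²) = −2αu·e^(−αu²), d²/dx² e^(−αu²) = (4α²u² − 2α)·e^(−αu²).
State is unnormalized: ∫|φ|² dx = 0.73981, and ∫φ*·(−ħ²/2m · φ'') dx = 1.3841, so ⟨T⟩ = 1.3841 / 0.73981.
⟨T⟩ = 1.8709.

1.871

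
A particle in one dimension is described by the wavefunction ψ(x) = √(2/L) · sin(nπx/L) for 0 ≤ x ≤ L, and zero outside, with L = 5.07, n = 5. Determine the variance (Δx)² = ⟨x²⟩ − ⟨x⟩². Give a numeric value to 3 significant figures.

2.09

Compute ⟨x⟩ and ⟨x²⟩ separately, then (Δx)² = ⟨x²⟩ − ⟨x⟩².
With sin²θ = (1 − cos2θ)/2 on 0 ≤ x ≤ L: ∫sin²(nπx/L) dx = L/2, ∫x·sin²(nπx/L) dx = L²/4, ∫x²·sin²(nπx/L) dx = L³·(1/6 − 1/(4n²π²)); higher powers xᵏ the same way, integrating xᵏ·cos(2nπx/L) by parts.
⟨x⟩ = 2.5350 and ⟨x²⟩ = 8.5162.
(Δx)² = 8.5162 − (2.5350)² = 2.0900.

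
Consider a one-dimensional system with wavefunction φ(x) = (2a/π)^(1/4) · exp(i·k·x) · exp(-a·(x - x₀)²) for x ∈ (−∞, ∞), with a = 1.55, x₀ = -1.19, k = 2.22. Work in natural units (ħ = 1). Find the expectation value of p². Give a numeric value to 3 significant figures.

p² φ = −ħ² d²φ/dx²; ⟨p²⟩ = −ħ² ∫ φ*·φ'' dx.
Gaussian moments (u = x − x₀): ∫u^(2j)·e^(−2au²) du = (2j−1)!!/(4a)^j · √(π/(2a)), odd powers integrate to 0; here √(π/(2a)) = 1.0067. Derivatives: φ′ = (ik − 2au)·φ, φ″ = ((ik − 2au)² − 2a)·φ; the odd-in-u pieces drop out.
⟨p²⟩ = 6.4784.

6.48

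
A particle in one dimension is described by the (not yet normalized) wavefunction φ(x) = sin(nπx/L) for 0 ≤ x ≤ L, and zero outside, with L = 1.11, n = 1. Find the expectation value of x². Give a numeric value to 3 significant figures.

⟨x²⟩ = ∫ x²·|φ|² dx / ∫|φ|² dx (integrals over the domain).
With sin²θ = (1 − cos2θ)/2 on 0 ≤ x ≤ L: ∫sin²(nπx/L) dx = L/2, ∫x·sin²(nπx/L) dx = L²/4, ∫x²·sin²(nπx/L) dx = L³·(1/6 − 1/(4n²π²)); higher powers xᵏ the same way, integrating xᵏ·cos(2nπx/L) by parts.
State is unnormalized: ∫|φ|² dx = 0.55500, and ∫φ*·x²·φ dx = 0.19330, so ⟨x²⟩ = 0.19330 / 0.55500.
⟨x²⟩ = 0.34828.

0.348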